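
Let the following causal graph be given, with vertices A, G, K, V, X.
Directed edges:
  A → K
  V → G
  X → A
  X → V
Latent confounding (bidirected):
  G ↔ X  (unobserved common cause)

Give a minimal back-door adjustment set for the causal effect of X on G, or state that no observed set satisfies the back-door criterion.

X→G: no observed back-door set.

desc(X)\{X}={A,G,K,V}; candidates ⊆ {—}.
X↔G: latent back-door arc(s) into X.
size 0: {}; under {} X still reaches {G} ∋ G.
X↔G cannot be blocked by any observed set — no back-door set.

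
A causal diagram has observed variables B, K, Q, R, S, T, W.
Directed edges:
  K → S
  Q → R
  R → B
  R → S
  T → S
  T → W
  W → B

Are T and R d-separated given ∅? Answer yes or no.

Yes — T ⊥ R | ∅.

Bayes-Ball from T | ∅ reaches {B,S,W}.
R ∉ reach(T|∅) ⇒ T ⊥ R | ∅.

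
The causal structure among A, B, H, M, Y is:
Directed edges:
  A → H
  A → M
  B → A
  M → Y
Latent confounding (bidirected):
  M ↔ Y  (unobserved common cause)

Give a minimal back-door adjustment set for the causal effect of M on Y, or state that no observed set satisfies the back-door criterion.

desc(M)\{M}={Y}; candidates ⊆ {A,B,H}.
M↔Y: latent back-door arc(s) into M.
size 0: {}; under {} M still reaches {A,B,H,Y} ∋ Y.
size 1: {A}, {B}, {H}; under {A} M still reaches {Y} ∋ Y.
size 2: {A,B}, {A,H}, {B,H}; under {A,B} M still reaches {Y} ∋ Y.
M↔Y cannot be blocked by any observed set — no back-door set.

M→Y: no observed back-door set.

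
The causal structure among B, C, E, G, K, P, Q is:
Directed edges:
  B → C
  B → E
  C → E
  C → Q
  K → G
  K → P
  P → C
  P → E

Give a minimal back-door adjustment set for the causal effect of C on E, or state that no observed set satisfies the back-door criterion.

desc(C)\{C}={E,Q}; candidates ⊆ {B,G,K,P}.
size 0: {}; under {} C still reaches {B,E,G,K,P} ∋ E.
size 1: {B}, {G}, {K} …(+1); under {B} C still reaches {E,G,K,P} ∋ E.
{B,P}: C⊥E given {B,P} in G with C→· removed — back-door holds.

C→E: minimal back-door set {B, P}.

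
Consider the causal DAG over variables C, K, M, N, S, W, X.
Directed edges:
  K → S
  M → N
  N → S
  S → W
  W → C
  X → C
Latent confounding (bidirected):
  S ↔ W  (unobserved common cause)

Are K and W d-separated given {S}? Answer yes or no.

Bayes-Ball from K | {S} reaches {C,M,N,W}.
W ∈ reach(K|{S}) ⇒ K ⊥̸ W | {S}.

No — K and W are d-connected given {S}.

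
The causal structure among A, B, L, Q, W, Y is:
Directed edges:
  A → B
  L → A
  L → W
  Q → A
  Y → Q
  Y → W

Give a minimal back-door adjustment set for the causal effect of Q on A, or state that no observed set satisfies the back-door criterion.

Q→A: minimal back-door set ∅.

desc(Q)\{Q}={A,B}; candidates ⊆ {L,W,Y}.
∅: Q⊥A given ∅ in G with Q→· removed — back-door holds.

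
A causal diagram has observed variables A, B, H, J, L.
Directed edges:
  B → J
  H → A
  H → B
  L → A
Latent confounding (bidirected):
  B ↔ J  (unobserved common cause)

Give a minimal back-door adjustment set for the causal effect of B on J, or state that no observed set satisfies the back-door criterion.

desc(B)\{B}={J}; candidates ⊆ {A,H,L}.
B↔J: latent back-door arc(s) into B.
size 0: {}; under {} B still reaches {A,H,J} ∋ J.
size 1: {A}, {H}, {L}; under {A} B still reaches {H,J,L} ∋ J.
size 2: {A,H}, {A,L}, {H,L}; under {A,H} B still reaches {J} ∋ J.
B↔J cannot be blocked by any observed set — no back-door set.

B→J: no observed back-door set.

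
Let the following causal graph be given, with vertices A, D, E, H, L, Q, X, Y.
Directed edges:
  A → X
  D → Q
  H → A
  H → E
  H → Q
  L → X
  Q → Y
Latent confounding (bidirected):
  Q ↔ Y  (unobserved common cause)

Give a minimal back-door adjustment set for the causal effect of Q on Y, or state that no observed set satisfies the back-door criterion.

desc(Q)\{Q}={Y}; candidates ⊆ {A,D,E,H,L,X}.
Q↔Y: latent back-door arc(s) into Q.
size 0: {}; under {} Q still reaches {A,D,E,H,X,Y} ∋ Y.
size 1: {A}, {D}, {E} …(+3); under {A} Q still reaches {D,E,H,Y} ∋ Y.
size 2: {A,D}, {A,E}, {A,H} …(+12); under {A,D} Q still reaches {E,H,Y} ∋ Y.
Q↔Y cannot be blocked by any observed set — no back-door set.

Q→Y: no observed back-door set.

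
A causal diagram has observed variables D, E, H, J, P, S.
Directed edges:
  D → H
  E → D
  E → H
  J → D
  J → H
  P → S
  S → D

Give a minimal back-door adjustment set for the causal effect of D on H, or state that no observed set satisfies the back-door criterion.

D→H: minimal back-door set {E, J}.

desc(D)\{D}={H}; candidates ⊆ {E,J,P,S}.
size 0: {}; under {} D still reaches {E,H,J,P,S} ∋ H.
size 1: {E}, {J}, {P} …(+1); under {E} D still reaches {H,J,P,S} ∋ H.
{E,J}: D⊥H given {E,J} in G with D→· removed — back-door holds.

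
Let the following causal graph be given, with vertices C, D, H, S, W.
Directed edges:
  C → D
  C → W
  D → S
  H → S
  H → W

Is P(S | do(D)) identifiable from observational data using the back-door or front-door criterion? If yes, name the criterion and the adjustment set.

desc(D)\{D}={S}; candidates ⊆ {C,H,W}.
∅: D⊥S given ∅ in G with D→· removed — back-door holds.
P(S|do(D)) = P(S|D) — no adjustment needed.

P(S|do(D)): backdoor, adjust for ∅.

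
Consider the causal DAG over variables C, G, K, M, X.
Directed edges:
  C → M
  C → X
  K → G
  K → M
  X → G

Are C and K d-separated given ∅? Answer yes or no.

Bayes-Ball from C | ∅ reaches {G,M,X}.
K ∉ reach(C|∅) ⇒ C ⊥ K | ∅.

Yes — C ⊥ K | ∅.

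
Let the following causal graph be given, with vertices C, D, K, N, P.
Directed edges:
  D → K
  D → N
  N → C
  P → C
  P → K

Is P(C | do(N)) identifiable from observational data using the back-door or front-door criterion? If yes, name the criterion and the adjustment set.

desc(N)\{N}={C}; candidates ⊆ {D,K,P}.
∅: N⊥C given ∅ in G with N→· removed — back-door holds.
P(C|do(N)) = P(C|N) — no adjustment needed.

P(C|do(N)): backdoor, adjust for ∅.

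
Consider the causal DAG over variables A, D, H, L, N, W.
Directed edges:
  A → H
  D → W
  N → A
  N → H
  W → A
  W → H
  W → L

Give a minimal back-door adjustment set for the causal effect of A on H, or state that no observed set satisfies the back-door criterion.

desc(A)\{A}={H}; candidates ⊆ {D,L,N,W}.
size 0: {}; under {} A still reaches {D,H,L,N,W} ∋ H.
size 1: {D}, {L}, {N} …(+1); under {D} A still reaches {H,L,N,W} ∋ H.
{N,W}: A⊥H given {N,W} in G with A→· removed — back-door holds.

A→H: minimal back-door set {N, W}.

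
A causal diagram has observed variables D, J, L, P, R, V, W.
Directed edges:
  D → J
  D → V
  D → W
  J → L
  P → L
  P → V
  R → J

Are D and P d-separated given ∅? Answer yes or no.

Bayes-Ball from D | ∅ reaches {J,L,V,W}.
P ∉ reach(D|∅) ⇒ D ⊥ P | ∅.

Yes — D ⊥ P | ∅.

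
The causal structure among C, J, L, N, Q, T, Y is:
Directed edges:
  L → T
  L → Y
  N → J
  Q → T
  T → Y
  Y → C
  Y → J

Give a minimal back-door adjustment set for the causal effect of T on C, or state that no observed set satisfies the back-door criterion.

desc(T)\{T}={C,J,Y}; candidates ⊆ {L,N,Q}.
size 0: {}; under {} T still reaches {C,J,L,Q,Y} ∋ C.
{L}: T⊥C given {L} in G with T→· removed — back-door holds.

T→C: minimal back-door set {L}.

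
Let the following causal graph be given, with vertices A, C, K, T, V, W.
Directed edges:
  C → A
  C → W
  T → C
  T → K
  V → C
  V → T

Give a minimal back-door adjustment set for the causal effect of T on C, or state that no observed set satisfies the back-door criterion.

T→C: minimal back-door set {V}.

desc(T)\{T}={A,C,K,W}; candidates ⊆ {V}.
size 0: {}; under {} T still reaches {A,C,V,W} ∋ C.
{V}: T⊥C given {V} in G with T→· removed — back-door holds.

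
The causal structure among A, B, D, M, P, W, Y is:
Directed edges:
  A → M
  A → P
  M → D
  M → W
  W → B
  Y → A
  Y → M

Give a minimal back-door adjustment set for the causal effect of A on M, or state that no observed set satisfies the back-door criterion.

desc(A)\{A}={B,D,M,P,W}; candidates ⊆ {Y}.
size 0: {}; under {} A still reaches {B,D,M,W,Y} ∋ M.
{Y}: A⊥M given {Y} in G with A→· removed — back-door holds.

A→M: minimal back-door set {Y}.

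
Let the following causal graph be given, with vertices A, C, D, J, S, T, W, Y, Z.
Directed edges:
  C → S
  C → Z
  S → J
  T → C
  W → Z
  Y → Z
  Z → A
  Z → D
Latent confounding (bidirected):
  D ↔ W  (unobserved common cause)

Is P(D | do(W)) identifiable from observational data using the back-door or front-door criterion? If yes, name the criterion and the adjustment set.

desc(W)\{W}={A,D,Z}; candidates ⊆ {C,J,S,T,Y}.
W↔D: latent back-door arc(s) into W.
size 0: {}; under {} W still reaches {D} ∋ D.
size 1: {C}, {J}, {S} …(+2); under {C} W still reaches {D} ∋ D.
size 2: {C,J}, {C,S}, {C,T} …(+7); under {C,J} W still reaches {D} ∋ D.
W↔D cannot be blocked by any observed set — no back-door set.
{Z}: (i) intercepts every directed W→D path; (ii) no back-door W→{Z}; (iii) {W} blocks every back-door {Z}→D. Front-door holds.
P(D|do(W)) = Σ_{Z} P(Z|W) Σ_{W'} P(D|Z,W')P(W').

P(D|do(W)): frontdoor, adjust for {Z}.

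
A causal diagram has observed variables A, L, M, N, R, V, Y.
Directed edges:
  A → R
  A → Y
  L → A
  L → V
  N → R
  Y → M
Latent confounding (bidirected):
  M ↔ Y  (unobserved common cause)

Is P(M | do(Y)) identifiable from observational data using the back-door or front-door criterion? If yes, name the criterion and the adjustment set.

P(M|do(Y)): not identifiable (no BD/FD set).

desc(Y)\{Y}={M}; candidates ⊆ {A,L,N,R,V}.
Y↔M: latent back-door arc(s) into Y.
size 0: {}; under {} Y still reaches {A,L,M,R,V} ∋ M.
size 1: {A}, {L}, {N} …(+2); under {A} Y still reaches {M} ∋ M.
size 2: {A,L}, {A,N}, {A,R} …(+7); under {A,L} Y still reaches {M} ∋ M.
Y↔M cannot be blocked by any observed set — no back-door set.
No mediator lies on a directed Y→…→M path.
Neither criterion identifies P(M|do(Y)) in this graph.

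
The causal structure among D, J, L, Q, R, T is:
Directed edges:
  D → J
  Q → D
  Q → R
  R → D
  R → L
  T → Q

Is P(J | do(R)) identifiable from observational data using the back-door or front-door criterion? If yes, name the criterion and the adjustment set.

P(J|do(R)): backdoor, adjust for {Q}.

desc(R)\{R}={D,J,L}; candidates ⊆ {Q,T}.
size 0: {}; under {} R still reaches {D,J,Q,T} ∋ J.
{Q}: R⊥J given {Q} in G with R→· removed — back-door holds.
P(J|do(R)) = Σ_{Q} P(J|R,Q)·P(Q).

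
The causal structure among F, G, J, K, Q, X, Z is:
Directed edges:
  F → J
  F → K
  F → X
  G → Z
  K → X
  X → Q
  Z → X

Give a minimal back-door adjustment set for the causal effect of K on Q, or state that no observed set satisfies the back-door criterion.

desc(K)\{K}={Q,X}; candidates ⊆ {F,G,J,Z}.
size 0: {}; under {} K still reaches {F,J,Q,X} ∋ Q.
{F}: K⊥Q given {F} in G with K→· removed — back-door holds.

K→Q: minimal back-door set {F}.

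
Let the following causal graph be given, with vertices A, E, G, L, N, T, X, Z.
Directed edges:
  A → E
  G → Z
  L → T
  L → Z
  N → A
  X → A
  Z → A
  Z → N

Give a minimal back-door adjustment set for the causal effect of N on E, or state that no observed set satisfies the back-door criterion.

N→E: minimal back-door set {Z}.

desc(N)\{N}={A,E}; candidates ⊆ {G,L,T,X,Z}.
size 0: {}; under {} N still reaches {A,E,G,L,T,Z} ∋ E.
{Z}: N⊥E given {Z} in G with N→· removed — back-door holds.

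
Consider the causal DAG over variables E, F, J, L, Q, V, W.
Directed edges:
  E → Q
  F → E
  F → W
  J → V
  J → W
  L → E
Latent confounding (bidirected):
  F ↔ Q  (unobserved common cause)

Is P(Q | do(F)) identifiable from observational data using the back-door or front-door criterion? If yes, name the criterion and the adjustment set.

P(Q|do(F)): frontdoor, adjust for {E}.

desc(F)\{F}={E,Q,W}; candidates ⊆ {J,L,V}.
F↔Q: latent back-door arc(s) into F.
size 0: {}; under {} F still reaches {Q} ∋ Q.
size 1: {J}, {L}, {V}; under {J} F still reaches {Q} ∋ Q.
size 2: {J,L}, {J,V}, {L,V}; under {J,L} F still reaches {Q} ∋ Q.
F↔Q cannot be blocked by any observed set — no back-door set.
{E}: (i) intercepts every directed F→Q path; (ii) no back-door F→{E}; (iii) {F} blocks every back-door {E}→Q. Front-door holds.
P(Q|do(F)) = Σ_{E} P(E|F) Σ_{F'} P(Q|E,F')P(F').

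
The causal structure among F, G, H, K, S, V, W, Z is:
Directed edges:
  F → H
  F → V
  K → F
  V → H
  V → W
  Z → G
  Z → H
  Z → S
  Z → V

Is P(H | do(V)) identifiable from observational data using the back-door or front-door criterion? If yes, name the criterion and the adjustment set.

P(H|do(V)): backdoor, adjust for {F, Z}.

desc(V)\{V}={H,W}; candidates ⊆ {F,G,K,S,Z}.
size 0: {}; under {} V still reaches {F,G,H,K,S,Z} ∋ H.
size 1: {F}, {G}, {K} …(+2); under {F} V still reaches {G,H,S,Z} ∋ H.
{F,Z}: V⊥H given {F,Z} in G with V→· removed — back-door holds.
P(H|do(V)) = Σ_{F,Z} P(H|V,F,Z)·P(F,Z).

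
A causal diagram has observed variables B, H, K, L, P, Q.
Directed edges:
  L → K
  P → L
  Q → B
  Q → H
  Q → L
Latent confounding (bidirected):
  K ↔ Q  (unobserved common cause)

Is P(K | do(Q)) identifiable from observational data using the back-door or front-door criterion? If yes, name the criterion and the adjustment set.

desc(Q)\{Q}={B,H,K,L}; candidates ⊆ {P}.
Q↔K: latent back-door arc(s) into Q.
size 0: {}; under {} Q still reaches {K} ∋ K.
size 1: {P}; under {P} Q still reaches {K} ∋ K.
Q↔K cannot be blocked by any observed set — no back-door set.
{L}: (i) intercepts every directed Q→K path; (ii) no back-door Q→{L}; (iii) {Q} blocks every back-door {L}→K. Front-door holds.
P(K|do(Q)) = Σ_{L} P(L|Q) Σ_{Q'} P(K|L,Q')P(Q').

P(K|do(Q)): frontdoor, adjust for {L}.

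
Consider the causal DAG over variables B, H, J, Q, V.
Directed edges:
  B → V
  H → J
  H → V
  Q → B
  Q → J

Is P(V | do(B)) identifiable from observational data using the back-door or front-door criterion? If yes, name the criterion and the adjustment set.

P(V|do(B)): backdoor, adjust for ∅.

desc(B)\{B}={V}; candidates ⊆ {H,J,Q}.
∅: B⊥V given ∅ in G with B→· removed — back-door holds.
P(V|do(B)) = P(V|B) — no adjustment needed.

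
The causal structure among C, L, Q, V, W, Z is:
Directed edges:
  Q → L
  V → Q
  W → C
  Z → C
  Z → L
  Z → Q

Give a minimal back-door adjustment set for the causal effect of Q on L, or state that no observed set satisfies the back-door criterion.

desc(Q)\{Q}={L}; candidates ⊆ {C,V,W,Z}.
size 0: {}; under {} Q still reaches {C,L,V,Z} ∋ L.
{Z}: Q⊥L given {Z} in G with Q→· removed — back-door holds.

Q→L: minimal back-door set {Z}.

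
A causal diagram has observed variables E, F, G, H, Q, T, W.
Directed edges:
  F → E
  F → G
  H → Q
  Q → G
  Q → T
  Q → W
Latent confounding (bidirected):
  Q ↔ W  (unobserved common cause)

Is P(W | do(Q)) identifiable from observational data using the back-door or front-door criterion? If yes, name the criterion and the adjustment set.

P(W|do(Q)): not identifiable (no BD/FD set).

desc(Q)\{Q}={G,T,W}; candidates ⊆ {E,F,H}.
Q↔W: latent back-door arc(s) into Q.
size 0: {}; under {} Q still reaches {H,W} ∋ W.
size 1: {E}, {F}, {H}; under {E} Q still reaches {H,W} ∋ W.
size 2: {E,F}, {E,H}, {F,H}; under {E,F} Q still reaches {H,W} ∋ W.
Q↔W cannot be blocked by any observed set — no back-door set.
No mediator lies on a directed Q→…→W path.
Neither criterion identifies P(W|do(Q)) in this graph.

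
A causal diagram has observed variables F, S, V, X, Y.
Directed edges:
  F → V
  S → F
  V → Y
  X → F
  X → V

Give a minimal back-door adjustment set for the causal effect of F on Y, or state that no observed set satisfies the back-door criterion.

desc(F)\{F}={V,Y}; candidates ⊆ {S,X}.
size 0: {}; under {} F still reaches {S,V,X,Y} ∋ Y.
{X}: F⊥Y given {X} in G with F→· removed — back-door holds.

F→Y: minimal back-door set {X}.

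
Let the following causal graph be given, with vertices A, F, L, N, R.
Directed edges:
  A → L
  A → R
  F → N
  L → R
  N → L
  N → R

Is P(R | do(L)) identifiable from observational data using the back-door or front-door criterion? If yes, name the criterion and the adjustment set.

P(R|do(L)): backdoor, adjust for {A, N}.

desc(L)\{L}={R}; candidates ⊆ {A,F,N}.
size 0: {}; under {} L still reaches {A,F,N,R} ∋ R.
size 1: {A}, {F}, {N}; under {A} L still reaches {F,N,R} ∋ R.
{A,N}: L⊥R given {A,N} in G with L→· removed — back-door holds.
P(R|do(L)) = Σ_{A,N} P(R|L,A,N)·P(A,N).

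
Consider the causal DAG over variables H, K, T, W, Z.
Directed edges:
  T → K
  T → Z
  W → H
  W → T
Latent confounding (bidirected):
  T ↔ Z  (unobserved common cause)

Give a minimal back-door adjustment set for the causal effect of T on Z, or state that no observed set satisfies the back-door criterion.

T→Z: no observed back-door set.

desc(T)\{T}={K,Z}; candidates ⊆ {H,W}.
T↔Z: latent back-door arc(s) into T.
size 0: {}; under {} T still reaches {H,W,Z} ∋ Z.
size 1: {H}, {W}; under {H} T still reaches {W,Z} ∋ Z.
size 2: {H,W}; under {H,W} T still reaches {Z} ∋ Z.
T↔Z cannot be blocked by any observed set — no back-door set.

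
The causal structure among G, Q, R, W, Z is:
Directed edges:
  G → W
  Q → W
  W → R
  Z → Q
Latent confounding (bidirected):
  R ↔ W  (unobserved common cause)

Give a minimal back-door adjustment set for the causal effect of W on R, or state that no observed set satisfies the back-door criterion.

W→R: no observed back-door set.

desc(W)\{W}={R}; candidates ⊆ {G,Q,Z}.
W↔R: latent back-door arc(s) into W.
size 0: {}; under {} W still reaches {G,Q,R,Z} ∋ R.
size 1: {G}, {Q}, {Z}; under {G} W still reaches {Q,R,Z} ∋ R.
size 2: {G,Q}, {G,Z}, {Q,Z}; under {G,Q} W still reaches {R} ∋ R.
W↔R cannot be blocked by any observed set — no back-door set.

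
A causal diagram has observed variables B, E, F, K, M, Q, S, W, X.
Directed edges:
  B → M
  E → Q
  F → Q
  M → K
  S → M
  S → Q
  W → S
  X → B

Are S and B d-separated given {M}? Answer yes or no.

No — S and B are d-connected given {M}.

Bayes-Ball from S | {M} reaches {B,Q,W,X}.
B ∈ reach(S|{M}) ⇒ S ⊥̸ B | {M}.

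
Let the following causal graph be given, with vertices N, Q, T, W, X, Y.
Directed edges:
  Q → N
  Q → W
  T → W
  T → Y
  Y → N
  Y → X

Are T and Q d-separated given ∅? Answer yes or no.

Bayes-Ball from T | ∅ reaches {N,W,X,Y}.
Q ∉ reach(T|∅) ⇒ T ⊥ Q | ∅.

Yes — T ⊥ Q | ∅.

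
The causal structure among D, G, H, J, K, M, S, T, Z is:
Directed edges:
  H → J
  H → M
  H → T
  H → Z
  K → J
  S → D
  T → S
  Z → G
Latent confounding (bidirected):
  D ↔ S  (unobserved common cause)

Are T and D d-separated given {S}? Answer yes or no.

No — T and D are d-connected given {S}.

Bayes-Ball from T | {S} reaches {D,G,H,J,M,Z}.
D ∈ reach(T|{S}) ⇒ T ⊥̸ D | {S}.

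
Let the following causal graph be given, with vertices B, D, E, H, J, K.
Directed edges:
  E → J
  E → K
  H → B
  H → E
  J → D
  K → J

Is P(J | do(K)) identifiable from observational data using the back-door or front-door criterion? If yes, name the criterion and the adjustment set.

desc(K)\{K}={D,J}; candidates ⊆ {B,E,H}.
size 0: {}; under {} K still reaches {B,D,E,H,J} ∋ J.
{E}: K⊥J given {E} in G with K→· removed — back-door holds.
P(J|do(K)) = Σ_{E} P(J|K,E)·P(E).

P(J|do(K)): backdoor, adjust for {E}.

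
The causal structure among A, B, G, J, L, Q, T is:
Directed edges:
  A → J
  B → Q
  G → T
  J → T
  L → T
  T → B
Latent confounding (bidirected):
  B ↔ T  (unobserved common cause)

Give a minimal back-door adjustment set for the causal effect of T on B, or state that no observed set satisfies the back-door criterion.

T→B: no observed back-door set.

desc(T)\{T}={B,Q}; candidates ⊆ {A,G,J,L}.
T↔B: latent back-door arc(s) into T.
size 0: {}; under {} T still reaches {A,B,G,J,L,Q} ∋ B.
size 1: {A}, {G}, {J} …(+1); under {A} T still reaches {B,G,J,L,Q} ∋ B.
size 2: {A,G}, {A,J}, {A,L} …(+3); under {A,G} T still reaches {B,J,L,Q} ∋ B.
T↔B cannot be blocked by any observed set — no back-door set.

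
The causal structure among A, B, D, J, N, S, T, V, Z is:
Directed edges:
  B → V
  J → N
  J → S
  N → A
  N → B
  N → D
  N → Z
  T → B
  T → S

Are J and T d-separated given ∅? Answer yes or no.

Bayes-Ball from J | ∅ reaches {A,B,D,N,S,V,Z}.
T ∉ reach(J|∅) ⇒ J ⊥ T | ∅.

Yes — J ⊥ T | ∅.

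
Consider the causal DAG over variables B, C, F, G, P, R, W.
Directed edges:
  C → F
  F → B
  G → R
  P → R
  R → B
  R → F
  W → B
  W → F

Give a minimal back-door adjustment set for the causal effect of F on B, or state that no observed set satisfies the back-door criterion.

F→B: minimal back-door set {R, W}.

desc(F)\{F}={B}; candidates ⊆ {C,G,P,R,W}.
size 0: {}; under {} F still reaches {B,C,G,P,R,W} ∋ B.
size 1: {C}, {G}, {P} …(+2); under {C} F still reaches {B,G,P,R,W} ∋ B.
{R,W}: F⊥B given {R,W} in G with F→· removed — back-door holds.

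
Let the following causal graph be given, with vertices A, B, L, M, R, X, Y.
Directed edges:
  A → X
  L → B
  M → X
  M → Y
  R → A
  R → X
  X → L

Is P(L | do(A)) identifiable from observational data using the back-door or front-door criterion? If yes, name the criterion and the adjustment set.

P(L|do(A)): backdoor, adjust for {R}.

desc(A)\{A}={B,L,X}; candidates ⊆ {M,R,Y}.
size 0: {}; under {} A still reaches {B,L,R,X} ∋ L.
{R}: A⊥L given {R} in G with A→· removed — back-door holds.
P(L|do(A)) = Σ_{R} P(L|A,R)·P(R).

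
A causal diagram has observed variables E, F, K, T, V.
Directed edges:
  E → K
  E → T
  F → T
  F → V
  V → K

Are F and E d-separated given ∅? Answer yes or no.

Yes — F ⊥ E | ∅.

Bayes-Ball from F | ∅ reaches {K,T,V}.
E ∉ reach(F|∅) ⇒ F ⊥ E | ∅.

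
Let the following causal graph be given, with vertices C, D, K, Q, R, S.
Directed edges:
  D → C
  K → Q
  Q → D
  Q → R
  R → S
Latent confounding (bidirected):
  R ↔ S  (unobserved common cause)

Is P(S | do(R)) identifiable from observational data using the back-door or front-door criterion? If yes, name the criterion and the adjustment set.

P(S|do(R)): not identifiable (no BD/FD set).

desc(R)\{R}={S}; candidates ⊆ {C,D,K,Q}.
R↔S: latent back-door arc(s) into R.
size 0: {}; under {} R still reaches {C,D,K,Q,S} ∋ S.
size 1: {C}, {D}, {K} …(+1); under {C} R still reaches {D,K,Q,S} ∋ S.
size 2: {C,D}, {C,K}, {C,Q} …(+3); under {C,D} R still reaches {K,Q,S} ∋ S.
R↔S cannot be blocked by any observed set — no back-door set.
No mediator lies on a directed R→…→S path.
Neither criterion identifies P(S|do(R)) in this graph.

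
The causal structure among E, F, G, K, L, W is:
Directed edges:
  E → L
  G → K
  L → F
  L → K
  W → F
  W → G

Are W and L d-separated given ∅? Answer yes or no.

Bayes-Ball from W | ∅ reaches {F,G,K}.
L ∉ reach(W|∅) ⇒ W ⊥ L | ∅.

Yes — W ⊥ L | ∅.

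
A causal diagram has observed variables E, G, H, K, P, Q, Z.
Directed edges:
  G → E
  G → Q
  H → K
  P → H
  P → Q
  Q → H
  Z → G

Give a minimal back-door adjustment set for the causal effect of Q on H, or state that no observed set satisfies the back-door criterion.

Q→H: minimal back-door set {P}.

desc(Q)\{Q}={H,K}; candidates ⊆ {E,G,P,Z}.
size 0: {}; under {} Q still reaches {E,G,H,K,P,Z} ∋ H.
{P}: Q⊥H given {P} in G with Q→· removed — back-door holds.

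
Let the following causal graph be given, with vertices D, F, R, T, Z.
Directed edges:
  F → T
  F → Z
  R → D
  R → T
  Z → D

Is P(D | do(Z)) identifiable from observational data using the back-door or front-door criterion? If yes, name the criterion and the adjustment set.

desc(Z)\{Z}={D}; candidates ⊆ {F,R,T}.
∅: Z⊥D given ∅ in G with Z→· removed — back-door holds.
P(D|do(Z)) = P(D|Z) — no adjustment needed.

P(D|do(Z)): backdoor, adjust for ∅.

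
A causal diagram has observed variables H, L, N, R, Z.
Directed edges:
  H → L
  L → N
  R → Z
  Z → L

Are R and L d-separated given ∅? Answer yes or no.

Bayes-Ball from R | ∅ reaches {L,N,Z}.
L ∈ reach(R|∅) ⇒ R ⊥̸ L | ∅.

No — R and L are d-connected given ∅.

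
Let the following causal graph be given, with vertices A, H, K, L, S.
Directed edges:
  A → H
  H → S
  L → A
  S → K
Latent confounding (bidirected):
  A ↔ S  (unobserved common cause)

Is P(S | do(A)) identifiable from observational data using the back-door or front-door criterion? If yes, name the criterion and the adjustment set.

desc(A)\{A}={H,K,S}; candidates ⊆ {L}.
A↔S: latent back-door arc(s) into A.
size 0: {}; under {} A still reaches {K,L,S} ∋ S.
size 1: {L}; under {L} A still reaches {K,S} ∋ S.
A↔S cannot be blocked by any observed set — no back-door set.
{H}: (i) intercepts every directed A→S path; (ii) no back-door A→{H}; (iii) {A} blocks every back-door {H}→S. Front-door holds.
P(S|do(A)) = Σ_{H} P(H|A) Σ_{A'} P(S|H,A')P(A').

P(S|do(A)): frontdoor, adjust for {H}.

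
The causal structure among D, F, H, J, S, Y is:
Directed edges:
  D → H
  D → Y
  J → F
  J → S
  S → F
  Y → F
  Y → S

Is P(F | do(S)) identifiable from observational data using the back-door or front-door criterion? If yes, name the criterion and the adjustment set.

desc(S)\{S}={F}; candidates ⊆ {D,H,J,Y}.
size 0: {}; under {} S still reaches {D,F,H,J,Y} ∋ F.
size 1: {D}, {H}, {J} …(+1); under {D} S still reaches {F,J,Y} ∋ F.
{J,Y}: S⊥F given {J,Y} in G with S→· removed — back-door holds.
P(F|do(S)) = Σ_{J,Y} P(F|S,J,Y)·P(J,Y).

P(F|do(S)): backdoor, adjust for {J, Y}.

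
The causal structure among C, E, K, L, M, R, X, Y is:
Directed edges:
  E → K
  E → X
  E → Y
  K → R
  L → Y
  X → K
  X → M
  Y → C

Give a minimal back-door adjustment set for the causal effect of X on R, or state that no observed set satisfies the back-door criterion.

X→R: minimal back-door set {E}.

desc(X)\{X}={K,M,R}; candidates ⊆ {C,E,L,Y}.
size 0: {}; under {} X still reaches {C,E,K,R,Y} ∋ R.
{E}: X⊥R given {E} in G with X→· removed — back-door holds.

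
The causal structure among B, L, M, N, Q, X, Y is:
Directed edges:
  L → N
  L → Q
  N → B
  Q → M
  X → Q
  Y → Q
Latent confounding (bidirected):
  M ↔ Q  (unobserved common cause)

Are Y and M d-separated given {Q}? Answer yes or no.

No — Y and M are d-connected given {Q}.

Bayes-Ball from Y | {Q} reaches {B,L,M,N,X}.
M ∈ reach(Y|{Q}) ⇒ Y ⊥̸ M | {Q}.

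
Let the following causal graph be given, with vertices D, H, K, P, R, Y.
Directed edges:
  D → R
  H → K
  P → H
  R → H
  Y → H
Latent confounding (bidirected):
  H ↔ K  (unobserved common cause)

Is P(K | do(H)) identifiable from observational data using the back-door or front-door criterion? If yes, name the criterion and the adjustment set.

P(K|do(H)): not identifiable (no BD/FD set).

desc(H)\{H}={K}; candidates ⊆ {D,P,R,Y}.
H↔K: latent back-door arc(s) into H.
size 0: {}; under {} H still reaches {D,K,P,R,Y} ∋ K.
size 1: {D}, {P}, {R} …(+1); under {D} H still reaches {K,P,R,Y} ∋ K.
size 2: {D,P}, {D,R}, {D,Y} …(+3); under {D,P} H still reaches {K,R,Y} ∋ K.
H↔K cannot be blocked by any observed set — no back-door set.
No mediator lies on a directed H→…→K path.
Neither criterion identifies P(K|do(H)) in this graph.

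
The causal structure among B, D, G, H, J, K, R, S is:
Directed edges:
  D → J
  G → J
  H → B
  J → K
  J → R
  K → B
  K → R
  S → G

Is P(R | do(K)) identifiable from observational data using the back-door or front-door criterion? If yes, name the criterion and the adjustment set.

desc(K)\{K}={B,R}; candidates ⊆ {D,G,H,J,S}.
size 0: {}; under {} K still reaches {D,G,J,R,S} ∋ R.
{J}: K⊥R given {J} in G with K→· removed — back-door holds.
P(R|do(K)) = Σ_{J} P(R|K,J)·P(J).

P(R|do(K)): backdoor, adjust for {J}.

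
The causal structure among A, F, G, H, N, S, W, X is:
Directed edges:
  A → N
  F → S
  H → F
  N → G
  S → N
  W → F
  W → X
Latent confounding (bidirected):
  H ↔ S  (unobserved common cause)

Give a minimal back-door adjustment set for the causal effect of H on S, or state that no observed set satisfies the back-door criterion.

H→S: no observed back-door set.

desc(H)\{H}={F,G,N,S}; candidates ⊆ {A,W,X}.
H↔S: latent back-door arc(s) into H.
size 0: {}; under {} H still reaches {G,N,S} ∋ S.
size 1: {A}, {W}, {X}; under {A} H still reaches {G,N,S} ∋ S.
size 2: {A,W}, {A,X}, {W,X}; under {A,W} H still reaches {G,N,S} ∋ S.
H↔S cannot be blocked by any observed set — no back-door set.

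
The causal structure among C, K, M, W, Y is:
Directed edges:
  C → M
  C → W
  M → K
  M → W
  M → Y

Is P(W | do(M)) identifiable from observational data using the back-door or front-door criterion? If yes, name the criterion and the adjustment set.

P(W|do(M)): backdoor, adjust for {C}.

desc(M)\{M}={K,W,Y}; candidates ⊆ {C}.
size 0: {}; under {} M still reaches {C,W} ∋ W.
{C}: M⊥W given {C} in G with M→· removed — back-door holds.
P(W|do(M)) = Σ_{C} P(W|M,C)·P(C).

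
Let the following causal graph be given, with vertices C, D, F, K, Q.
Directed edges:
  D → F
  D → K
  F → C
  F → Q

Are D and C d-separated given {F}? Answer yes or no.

Yes — D ⊥ C | {F}.

Bayes-Ball from D | {F} reaches {K}.
C ∉ reach(D|{F}) ⇒ D ⊥ C | {F}.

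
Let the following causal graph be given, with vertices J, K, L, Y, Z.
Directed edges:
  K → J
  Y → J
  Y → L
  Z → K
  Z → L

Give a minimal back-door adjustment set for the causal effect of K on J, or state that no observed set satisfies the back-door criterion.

K→J: minimal back-door set ∅.

desc(K)\{K}={J}; candidates ⊆ {L,Y,Z}.
∅: K⊥J given ∅ in G with K→· removed — back-door holds.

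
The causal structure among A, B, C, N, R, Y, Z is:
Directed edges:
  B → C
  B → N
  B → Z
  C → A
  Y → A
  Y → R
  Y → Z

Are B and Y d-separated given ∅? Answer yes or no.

Bayes-Ball from B | ∅ reaches {A,C,N,Z}.
Y ∉ reach(B|∅) ⇒ B ⊥ Y | ∅.

Yes — B ⊥ Y | ∅.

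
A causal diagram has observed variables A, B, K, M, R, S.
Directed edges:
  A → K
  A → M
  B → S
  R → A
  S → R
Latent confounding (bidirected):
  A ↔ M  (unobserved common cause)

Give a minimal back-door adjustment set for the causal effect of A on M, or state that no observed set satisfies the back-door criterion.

A→M: no observed back-door set.

desc(A)\{A}={K,M}; candidates ⊆ {B,R,S}.
A↔M: latent back-door arc(s) into A.
size 0: {}; under {} A still reaches {B,M,R,S} ∋ M.
size 1: {B}, {R}, {S}; under {B} A still reaches {M,R,S} ∋ M.
size 2: {B,R}, {B,S}, {R,S}; under {B,R} A still reaches {M} ∋ M.
A↔M cannot be blocked by any observed set — no back-door set.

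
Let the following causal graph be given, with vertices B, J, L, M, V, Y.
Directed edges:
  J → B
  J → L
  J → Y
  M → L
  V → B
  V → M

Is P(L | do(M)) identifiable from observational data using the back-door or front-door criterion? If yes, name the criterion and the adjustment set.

desc(M)\{M}={L}; candidates ⊆ {B,J,V,Y}.
∅: M⊥L given ∅ in G with M→· removed — back-door holds.
P(L|do(M)) = P(L|M) — no adjustment needed.

P(L|do(M)): backdoor, adjust for ∅.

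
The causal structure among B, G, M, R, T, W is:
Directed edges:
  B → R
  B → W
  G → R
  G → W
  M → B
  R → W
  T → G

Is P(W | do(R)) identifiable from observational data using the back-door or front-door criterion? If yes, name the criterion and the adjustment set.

P(W|do(R)): backdoor, adjust for {B, G}.

desc(R)\{R}={W}; candidates ⊆ {B,G,M,T}.
size 0: {}; under {} R still reaches {B,G,M,T,W} ∋ W.
size 1: {B}, {G}, {M} …(+1); under {B} R still reaches {G,T,W} ∋ W.
{B,G}: R⊥W given {B,G} in G with R→· removed — back-door holds.
P(W|do(R)) = Σ_{B,G} P(W|R,B,G)·P(B,G).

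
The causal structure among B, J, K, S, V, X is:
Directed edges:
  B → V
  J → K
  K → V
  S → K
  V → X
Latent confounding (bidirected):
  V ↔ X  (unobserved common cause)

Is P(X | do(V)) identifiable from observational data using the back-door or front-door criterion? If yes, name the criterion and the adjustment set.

desc(V)\{V}={X}; candidates ⊆ {B,J,K,S}.
V↔X: latent back-door arc(s) into V.
size 0: {}; under {} V still reaches {B,J,K,S,X} ∋ X.
size 1: {B}, {J}, {K} …(+1); under {B} V still reaches {J,K,S,X} ∋ X.
size 2: {B,J}, {B,K}, {B,S} …(+3); under {B,J} V still reaches {K,S,X} ∋ X.
V↔X cannot be blocked by any observed set — no back-door set.
No mediator lies on a directed V→…→X path.
Neither criterion identifies P(X|do(V)) in this graph.

P(X|do(V)): not identifiable (no BD/FD set).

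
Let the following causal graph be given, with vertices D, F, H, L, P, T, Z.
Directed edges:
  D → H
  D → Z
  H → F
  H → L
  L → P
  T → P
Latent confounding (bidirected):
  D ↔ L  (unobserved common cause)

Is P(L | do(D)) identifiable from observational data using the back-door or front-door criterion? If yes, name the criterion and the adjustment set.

P(L|do(D)): frontdoor, adjust for {H}.

desc(D)\{D}={F,H,L,P,Z}; candidates ⊆ {T}.
D↔L: latent back-door arc(s) into D.
size 0: {}; under {} D still reaches {L,P} ∋ L.
size 1: {T}; under {T} D still reaches {L,P} ∋ L.
D↔L cannot be blocked by any observed set — no back-door set.
{H}: (i) intercepts every directed D→L path; (ii) no back-door D→{H}; (iii) {D} blocks every back-door {H}→L. Front-door holds.
P(L|do(D)) = Σ_{H} P(H|D) Σ_{D'} P(L|H,D')P(D').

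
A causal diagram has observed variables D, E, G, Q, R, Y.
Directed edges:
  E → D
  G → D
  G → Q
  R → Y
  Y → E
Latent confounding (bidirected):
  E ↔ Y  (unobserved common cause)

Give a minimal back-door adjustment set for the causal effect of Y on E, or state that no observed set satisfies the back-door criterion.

desc(Y)\{Y}={D,E}; candidates ⊆ {G,Q,R}.
Y↔E: latent back-door arc(s) into Y.
size 0: {}; under {} Y still reaches {D,E,R} ∋ E.
size 1: {G}, {Q}, {R}; under {G} Y still reaches {D,E,R} ∋ E.
size 2: {G,Q}, {G,R}, {Q,R}; under {G,Q} Y still reaches {D,E,R} ∋ E.
Y↔E cannot be blocked by any observed set — no back-door set.

Y→E: no observed back-door set.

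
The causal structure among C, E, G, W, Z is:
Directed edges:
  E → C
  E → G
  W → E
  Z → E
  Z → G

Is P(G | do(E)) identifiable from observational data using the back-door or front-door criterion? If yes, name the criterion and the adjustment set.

desc(E)\{E}={C,G}; candidates ⊆ {W,Z}.
size 0: {}; under {} E still reaches {G,W,Z} ∋ G.
{Z}: E⊥G given {Z} in G with E→· removed — back-door holds.
P(G|do(E)) = Σ_{Z} P(G|E,Z)·P(Z).

P(G|do(E)): backdoor, adjust for {Z}.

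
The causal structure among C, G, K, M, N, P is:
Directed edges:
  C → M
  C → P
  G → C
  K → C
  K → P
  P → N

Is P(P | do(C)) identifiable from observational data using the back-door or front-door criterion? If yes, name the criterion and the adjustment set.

P(P|do(C)): backdoor, adjust for {K}.

desc(C)\{C}={M,N,P}; candidates ⊆ {G,K}.
size 0: {}; under {} C still reaches {G,K,N,P} ∋ P.
{K}: C⊥P given {K} in G with C→· removed — back-door holds.
P(P|do(C)) = Σ_{K} P(P|C,K)·P(K).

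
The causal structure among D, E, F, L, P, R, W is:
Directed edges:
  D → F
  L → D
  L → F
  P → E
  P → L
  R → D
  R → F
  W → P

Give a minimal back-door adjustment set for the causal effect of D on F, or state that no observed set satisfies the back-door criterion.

D→F: minimal back-door set {L, R}.

desc(D)\{D}={F}; candidates ⊆ {E,L,P,R,W}.
size 0: {}; under {} D still reaches {E,F,L,P,R,W} ∋ F.
size 1: {E}, {L}, {P} …(+2); under {E} D still reaches {F,L,P,R,W} ∋ F.
{L,R}: D⊥F given {L,R} in G with D→· removed — back-door holds.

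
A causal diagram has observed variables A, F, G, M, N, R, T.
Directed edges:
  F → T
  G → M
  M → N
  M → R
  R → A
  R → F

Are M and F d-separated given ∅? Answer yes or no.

No — M and F are d-connected given ∅.

Bayes-Ball from M | ∅ reaches {A,F,G,N,R,T}.
F ∈ reach(M|∅) ⇒ M ⊥̸ F | ∅.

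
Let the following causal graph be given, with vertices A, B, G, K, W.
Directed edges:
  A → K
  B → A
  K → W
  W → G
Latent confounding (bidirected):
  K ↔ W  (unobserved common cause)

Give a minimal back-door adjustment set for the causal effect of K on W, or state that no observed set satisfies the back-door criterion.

K→W: no observed back-door set.

desc(K)\{K}={G,W}; candidates ⊆ {A,B}.
K↔W: latent back-door arc(s) into K.
size 0: {}; under {} K still reaches {A,B,G,W} ∋ W.
size 1: {A}, {B}; under {A} K still reaches {G,W} ∋ W.
size 2: {A,B}; under {A,B} K still reaches {G,W} ∋ W.
K↔W cannot be blocked by any observed set — no back-door set.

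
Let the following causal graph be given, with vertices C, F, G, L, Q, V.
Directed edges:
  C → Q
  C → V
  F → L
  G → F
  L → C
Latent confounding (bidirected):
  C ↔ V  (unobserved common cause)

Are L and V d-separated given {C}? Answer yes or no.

No — L and V are d-connected given {C}.

Bayes-Ball from L | {C} reaches {F,G,V}.
V ∈ reach(L|{C}) ⇒ L ⊥̸ V | {C}.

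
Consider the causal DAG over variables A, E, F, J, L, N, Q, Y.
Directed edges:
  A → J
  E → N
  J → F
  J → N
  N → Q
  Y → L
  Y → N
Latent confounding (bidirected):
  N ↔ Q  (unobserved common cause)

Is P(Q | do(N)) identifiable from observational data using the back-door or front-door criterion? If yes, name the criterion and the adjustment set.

desc(N)\{N}={Q}; candidates ⊆ {A,E,F,J,L,Y}.
N↔Q: latent back-door arc(s) into N.
size 0: {}; under {} N still reaches {A,E,F,J,L,Q,Y} ∋ Q.
size 1: {A}, {E}, {F} …(+3); under {A} N still reaches {E,F,J,L,Q,Y} ∋ Q.
size 2: {A,E}, {A,F}, {A,J} …(+12); under {A,E} N still reaches {F,J,L,Q,Y} ∋ Q.
N↔Q cannot be blocked by any observed set — no back-door set.
No mediator lies on a directed N→…→Q path.
Neither criterion identifies P(Q|do(N)) in this graph.

P(Q|do(N)): not identifiable (no BD/FD set).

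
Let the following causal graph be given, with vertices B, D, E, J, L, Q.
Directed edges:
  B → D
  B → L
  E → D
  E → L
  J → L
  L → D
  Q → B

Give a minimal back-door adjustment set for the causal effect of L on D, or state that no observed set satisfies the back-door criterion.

desc(L)\{L}={D}; candidates ⊆ {B,E,J,Q}.
size 0: {}; under {} L still reaches {B,D,E,J,Q} ∋ D.
size 1: {B}, {E}, {J} …(+1); under {B} L still reaches {D,E,J} ∋ D.
{B,E}: L⊥D given {B,E} in G with L→· removed — back-door holds.

L→D: minimal back-door set {B, E}.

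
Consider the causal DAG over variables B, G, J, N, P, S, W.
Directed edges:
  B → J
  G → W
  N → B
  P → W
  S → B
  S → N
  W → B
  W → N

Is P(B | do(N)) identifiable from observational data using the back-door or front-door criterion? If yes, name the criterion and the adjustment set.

desc(N)\{N}={B,J}; candidates ⊆ {G,P,S,W}.
size 0: {}; under {} N still reaches {B,G,J,P,S,W} ∋ B.
size 1: {G}, {P}, {S} …(+1); under {G} N still reaches {B,J,P,S,W} ∋ B.
{S,W}: N⊥B given {S,W} in G with N→· removed — back-door holds.
P(B|do(N)) = Σ_{S,W} P(B|N,S,W)·P(S,W).

P(B|do(N)): backdoor, adjust for {S, W}.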